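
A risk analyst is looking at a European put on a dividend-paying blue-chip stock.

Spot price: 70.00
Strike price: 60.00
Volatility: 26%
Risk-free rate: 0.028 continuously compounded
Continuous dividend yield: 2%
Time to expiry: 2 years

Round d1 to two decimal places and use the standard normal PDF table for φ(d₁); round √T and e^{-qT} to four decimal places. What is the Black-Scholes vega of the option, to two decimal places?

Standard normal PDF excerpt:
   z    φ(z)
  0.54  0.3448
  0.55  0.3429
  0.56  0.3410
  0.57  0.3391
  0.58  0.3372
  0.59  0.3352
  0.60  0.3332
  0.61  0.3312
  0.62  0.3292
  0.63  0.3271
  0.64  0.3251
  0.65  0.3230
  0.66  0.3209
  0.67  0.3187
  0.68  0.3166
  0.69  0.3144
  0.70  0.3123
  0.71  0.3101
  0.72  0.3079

30.72

T = 2;  σ√T = 0.3677
d₁ = [ln(70/60) + (0.028 − 0.02 + 0.26²/2)·2] / 0.3677 = [0.1542 + 0.0836] / 0.3677 = 0.6466 ⇒ 0.65
√T = √2 = 1.4142
φ(d₁) = φ(0.65) = 0.3230
e^(−qT) = e^(−0.02·2) = 0.9608
vega = S·e^(−qT)·φ(d₁)·√T = 70·0.9608·0.3230·1.4142 = 30.7216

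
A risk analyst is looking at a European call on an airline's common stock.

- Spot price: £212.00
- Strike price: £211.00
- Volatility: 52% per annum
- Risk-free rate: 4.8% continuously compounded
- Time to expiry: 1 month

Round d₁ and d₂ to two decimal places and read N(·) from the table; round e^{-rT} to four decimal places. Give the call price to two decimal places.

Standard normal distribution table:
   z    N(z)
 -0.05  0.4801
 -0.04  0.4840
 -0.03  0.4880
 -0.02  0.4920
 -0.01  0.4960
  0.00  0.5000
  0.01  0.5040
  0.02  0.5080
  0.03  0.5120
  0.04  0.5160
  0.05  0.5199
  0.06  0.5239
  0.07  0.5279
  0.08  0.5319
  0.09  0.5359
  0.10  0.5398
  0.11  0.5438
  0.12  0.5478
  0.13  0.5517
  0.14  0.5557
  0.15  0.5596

£13.56

σ√T = 0.52·√0.08333 = 0.1501
d₁ = [ln(212/211) + (0.048 + 0.52²/2)·0.08333] / 0.1501 = [0.0047 + 0.0153] / 0.1501 = 0.1332 → 0.13
d₂ = d₁ − σ√T = 0.1332 − 0.1501 = -0.0169 → -0.02
e^(−rT) = e^(−0.048·0.08333) = 0.9960
N(d₁) = N(0.13) = 0.5517;  N(d₂) = N(-0.02) = 0.4920
C = 212·0.5517 − 211·0.9960·0.4920 = 116.9604 − 103.3968 = 13.5636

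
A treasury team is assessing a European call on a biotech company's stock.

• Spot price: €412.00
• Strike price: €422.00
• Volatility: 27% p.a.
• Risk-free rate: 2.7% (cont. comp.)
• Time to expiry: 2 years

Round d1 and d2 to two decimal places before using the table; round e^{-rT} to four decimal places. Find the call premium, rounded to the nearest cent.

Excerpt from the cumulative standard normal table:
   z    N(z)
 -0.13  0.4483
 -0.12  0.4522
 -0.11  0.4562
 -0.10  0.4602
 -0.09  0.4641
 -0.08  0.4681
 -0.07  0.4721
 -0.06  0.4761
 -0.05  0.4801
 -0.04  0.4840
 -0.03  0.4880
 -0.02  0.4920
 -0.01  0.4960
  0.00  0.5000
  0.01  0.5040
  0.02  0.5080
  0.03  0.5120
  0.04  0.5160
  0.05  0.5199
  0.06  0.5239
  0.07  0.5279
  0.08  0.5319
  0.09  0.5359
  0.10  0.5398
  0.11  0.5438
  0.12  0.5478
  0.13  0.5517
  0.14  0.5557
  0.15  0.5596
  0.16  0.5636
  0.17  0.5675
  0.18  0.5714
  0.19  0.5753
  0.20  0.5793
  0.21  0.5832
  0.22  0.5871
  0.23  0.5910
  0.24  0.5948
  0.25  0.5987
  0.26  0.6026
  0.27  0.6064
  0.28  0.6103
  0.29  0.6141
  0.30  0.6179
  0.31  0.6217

σ√T = 0.27 × 1.4142 = 0.3818
d₁ = [ln(412/422) + (0.027 + 0.27²/2)·2] / 0.3818 = [-0.0240 + 0.1269] / 0.3818 = 0.2695 which rounds to 0.27
d₂ = d₁ − σ√T = 0.2695 − 0.3818 = -0.1123 which rounds to -0.11
e^(−rT) = e^(−0.027·2) = 0.9474
C = 412·N(0.27) − 422·0.9474·N(-0.11) = 412·0.6064 − 422·0.9474·0.4562 = 249.8368 − 182.3900 = 67.4468

€67.45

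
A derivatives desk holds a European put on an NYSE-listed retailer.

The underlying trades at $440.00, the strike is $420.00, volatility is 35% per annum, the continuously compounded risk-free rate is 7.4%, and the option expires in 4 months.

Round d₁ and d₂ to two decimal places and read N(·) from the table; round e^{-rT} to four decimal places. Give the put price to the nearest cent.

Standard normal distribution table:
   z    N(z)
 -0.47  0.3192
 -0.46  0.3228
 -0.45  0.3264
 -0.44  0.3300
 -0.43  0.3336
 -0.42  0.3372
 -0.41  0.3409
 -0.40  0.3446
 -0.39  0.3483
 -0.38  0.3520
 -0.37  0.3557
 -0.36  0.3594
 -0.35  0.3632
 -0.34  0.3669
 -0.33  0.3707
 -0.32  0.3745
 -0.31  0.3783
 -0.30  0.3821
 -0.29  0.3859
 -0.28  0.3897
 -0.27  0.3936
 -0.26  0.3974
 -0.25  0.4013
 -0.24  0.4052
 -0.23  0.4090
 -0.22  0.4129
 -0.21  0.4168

$20.82

σ√T = 0.35 × 0.5774 = 0.2021
d₁ = [ln(440/420) + (0.074 + 0.35²/2)·0.3333] / 0.2021 = [0.0465 + 0.0451] / 0.2021 = 0.4533 ⇒ 0.45
d₂ = d₁ − σ√T = 0.4533 − 0.2021 = 0.2512 ⇒ 0.25
e^(−rT) = e^(−0.074·0.3333) = 0.9756
N(−d₂) = N(-0.25) = 0.4013;  N(−d₁) = N(-0.45) = 0.3264
P = 420·0.9756·0.4013 − 440·0.3264 = 164.4335 − 143.6160 = 20.8175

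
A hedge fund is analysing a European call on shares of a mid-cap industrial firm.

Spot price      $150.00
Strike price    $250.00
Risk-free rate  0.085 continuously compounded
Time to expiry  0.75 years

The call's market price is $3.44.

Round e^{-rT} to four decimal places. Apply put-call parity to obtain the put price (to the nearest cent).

exp(−rT) = exp(−0.085·0.75) = 0.9382
Put-call parity: C − P = S − K·e^(−rT) = 150 − 250·0.9382 = 150 − 234.5500 = -84.5500
P = C − (C − P) = 3.44 − (-84.5500) = 87.9900

$87.99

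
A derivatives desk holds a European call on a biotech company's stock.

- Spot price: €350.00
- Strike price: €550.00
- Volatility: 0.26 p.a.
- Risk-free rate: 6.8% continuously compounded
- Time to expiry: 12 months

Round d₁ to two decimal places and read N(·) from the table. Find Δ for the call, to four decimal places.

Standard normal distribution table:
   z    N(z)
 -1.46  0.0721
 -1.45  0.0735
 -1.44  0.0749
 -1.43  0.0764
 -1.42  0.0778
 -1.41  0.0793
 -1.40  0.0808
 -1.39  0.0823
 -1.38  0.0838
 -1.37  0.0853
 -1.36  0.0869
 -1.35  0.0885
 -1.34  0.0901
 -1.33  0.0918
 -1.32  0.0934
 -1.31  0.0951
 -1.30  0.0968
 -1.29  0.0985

T = 1;  σ√T = 0.2600
d₁ = [ln(350/550) + (0.068 + 0.26²/2)·1] / 0.2600 = [-0.4520 + 0.1018] / 0.2600 = -1.3469 ≈ -1.35
N(d₁) = N(-1.35) = 0.0885
Δ_call = N(d₁) = 0.0885

0.0885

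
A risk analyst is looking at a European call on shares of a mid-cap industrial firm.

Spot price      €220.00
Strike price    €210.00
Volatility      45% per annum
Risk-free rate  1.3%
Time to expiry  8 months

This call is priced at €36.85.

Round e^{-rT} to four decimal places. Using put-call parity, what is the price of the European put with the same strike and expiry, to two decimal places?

e^(−rT) = e^(−0.013·0.6667) = 0.9914
Put-call parity: C − P = S − K·e^(−rT) = 220 − 210·0.9914 = 220 − 208.1940 = 11.8060
P = C − (C − P) = 36.85 − (11.8060) = 25.0440

€25.04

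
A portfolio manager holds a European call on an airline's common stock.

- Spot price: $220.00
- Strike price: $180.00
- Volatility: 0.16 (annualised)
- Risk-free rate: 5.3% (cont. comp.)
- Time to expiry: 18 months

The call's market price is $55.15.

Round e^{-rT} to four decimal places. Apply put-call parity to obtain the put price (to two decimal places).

e^(−rT) = e^(−0.053·1.5) = 0.9236
Put-call parity: C − P = S − K·e^(−rT) = 220 − 180·0.9236 = 220 − 166.2480 = 53.7520
P = C − (C − P) = 55.15 − (53.7520) = 1.3980

$1.40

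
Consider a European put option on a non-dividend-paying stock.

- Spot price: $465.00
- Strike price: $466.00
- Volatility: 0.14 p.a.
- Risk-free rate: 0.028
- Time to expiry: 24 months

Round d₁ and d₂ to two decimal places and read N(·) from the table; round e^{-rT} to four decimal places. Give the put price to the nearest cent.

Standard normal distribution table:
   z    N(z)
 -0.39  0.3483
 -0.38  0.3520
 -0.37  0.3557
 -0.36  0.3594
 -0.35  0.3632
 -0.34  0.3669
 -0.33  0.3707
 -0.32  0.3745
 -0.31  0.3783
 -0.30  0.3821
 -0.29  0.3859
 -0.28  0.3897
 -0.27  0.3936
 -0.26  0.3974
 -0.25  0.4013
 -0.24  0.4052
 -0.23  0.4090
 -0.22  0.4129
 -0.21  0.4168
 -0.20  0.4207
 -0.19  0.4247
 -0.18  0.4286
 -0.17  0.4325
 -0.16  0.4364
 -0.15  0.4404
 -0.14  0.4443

$25.16

σ√T = 0.14·√2 = 0.1980
d₁ = [ln(465/466) + (0.028 + 0.14²/2)·2] / 0.1980 = [-0.0021 + 0.0756] / 0.1980 = 0.3710 → 0.37
d₂ = d₁ − σ√T = 0.3710 − 0.1980 = 0.1730 → 0.17
exp(−rT) = exp(−0.028·2) = 0.9455
N(−d₂) = N(-0.17) = 0.4325;  N(−d₁) = N(-0.37) = 0.3557
P = 466·0.9455·0.4325 − 465·0.3557 = 190.5608 − 165.4005 = 25.1603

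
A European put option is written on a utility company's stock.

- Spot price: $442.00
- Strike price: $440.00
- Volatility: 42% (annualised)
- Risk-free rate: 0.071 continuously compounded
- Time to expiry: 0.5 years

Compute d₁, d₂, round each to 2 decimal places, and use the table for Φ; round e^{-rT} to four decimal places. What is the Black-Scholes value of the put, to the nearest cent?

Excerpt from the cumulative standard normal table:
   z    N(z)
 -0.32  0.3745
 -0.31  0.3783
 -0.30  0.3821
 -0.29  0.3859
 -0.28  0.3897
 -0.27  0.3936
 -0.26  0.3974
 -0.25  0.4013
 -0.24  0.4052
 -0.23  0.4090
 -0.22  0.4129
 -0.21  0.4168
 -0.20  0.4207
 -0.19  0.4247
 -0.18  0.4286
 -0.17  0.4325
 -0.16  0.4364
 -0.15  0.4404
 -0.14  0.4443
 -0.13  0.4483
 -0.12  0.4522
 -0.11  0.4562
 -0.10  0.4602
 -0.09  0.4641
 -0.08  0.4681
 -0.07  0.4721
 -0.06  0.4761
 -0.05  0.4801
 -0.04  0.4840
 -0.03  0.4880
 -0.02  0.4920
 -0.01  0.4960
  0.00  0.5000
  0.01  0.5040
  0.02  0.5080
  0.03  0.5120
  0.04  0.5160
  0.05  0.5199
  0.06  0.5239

$41.77

σ√T = 0.42·√0.5 = 0.2970
d₁ = [ln(442/440) + (0.071 + ½·0.42²)·0.5] / (σ√T) = (0.0045 + 0.0796) / 0.2970 = 0.2833 → 0.28
d₂ = 0.2833 − 0.2970 = -0.0137 → -0.01
exp(−rT) = exp(−0.071·0.5) = 0.9651
N(−d₂) = N(0.01) = 0.5040;  N(−d₁) = N(-0.28) = 0.3897
P = 440·0.9651·0.5040 − 442·0.3897 = 214.0206 − 172.2474 = 41.7732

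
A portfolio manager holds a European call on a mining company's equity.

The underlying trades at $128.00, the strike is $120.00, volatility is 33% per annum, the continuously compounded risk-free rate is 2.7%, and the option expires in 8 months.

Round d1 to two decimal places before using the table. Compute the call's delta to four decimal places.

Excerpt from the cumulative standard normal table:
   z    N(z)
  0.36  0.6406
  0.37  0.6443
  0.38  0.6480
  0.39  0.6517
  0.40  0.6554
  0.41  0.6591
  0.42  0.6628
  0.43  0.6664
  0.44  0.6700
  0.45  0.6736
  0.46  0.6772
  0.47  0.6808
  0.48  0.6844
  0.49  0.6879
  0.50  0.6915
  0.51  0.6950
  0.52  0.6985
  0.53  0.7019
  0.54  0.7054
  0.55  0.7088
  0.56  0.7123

σ√T = 0.33 × 0.8165 = 0.2694
d₁ = [ln(128/120) + (0.027 + 0.33²/2)·0.6667] / 0.2694 = [0.0645 + 0.0543] / 0.2694 = 0.4411 ⇒ 0.44
N(d₁) = N(0.44) = 0.6700
Δ_call = N(d₁) = 0.6700

0.6700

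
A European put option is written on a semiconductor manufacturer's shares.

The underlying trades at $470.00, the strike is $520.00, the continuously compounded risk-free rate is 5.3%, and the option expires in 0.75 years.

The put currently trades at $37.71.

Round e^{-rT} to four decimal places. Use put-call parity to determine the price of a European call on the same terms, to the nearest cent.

$7.99

e^(−rT) = e^(−0.053·0.75) = 0.9610
Put-call parity: C − P = S − K·e^(−rT) = 470 − 520·0.9610 = 470 − 499.7200 = -29.7200
C = P + (C − P) = 37.71 + (-29.7200) = 7.9900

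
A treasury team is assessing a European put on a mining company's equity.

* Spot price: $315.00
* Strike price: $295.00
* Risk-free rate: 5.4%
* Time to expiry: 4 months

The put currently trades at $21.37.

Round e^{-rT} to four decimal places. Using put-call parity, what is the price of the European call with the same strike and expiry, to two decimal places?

e^(−rT) = e^(−0.054·0.3333) = 0.9822
Put-call parity: C − P = S − K·e^(−rT) = 315 − 295·0.9822 = 315 − 289.7490 = 25.2510
C = P + (C − P) = 21.37 + (25.2510) = 46.6210

$46.62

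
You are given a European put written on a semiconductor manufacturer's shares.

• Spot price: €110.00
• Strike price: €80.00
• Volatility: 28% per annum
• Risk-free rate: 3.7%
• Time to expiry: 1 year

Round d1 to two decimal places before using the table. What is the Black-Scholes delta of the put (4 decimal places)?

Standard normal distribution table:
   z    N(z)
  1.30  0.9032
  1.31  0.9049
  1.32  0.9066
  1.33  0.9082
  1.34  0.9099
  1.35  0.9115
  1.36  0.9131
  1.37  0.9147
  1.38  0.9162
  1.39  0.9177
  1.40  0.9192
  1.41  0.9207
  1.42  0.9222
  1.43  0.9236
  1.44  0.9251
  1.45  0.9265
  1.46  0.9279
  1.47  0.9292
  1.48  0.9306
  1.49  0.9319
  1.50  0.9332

σ√T = 0.28 × 1.0000 = 0.2800
d₁ = [ln(110/80) + (0.037 + 0.28²/2)·1] / 0.2800 = [0.3185 + 0.0762] / 0.2800 = 1.4095 ⇒ 1.41
N(d₁) = N(1.41) = 0.9207
Δ_put = N(d₁) − 1 = 0.9207 − 1 = -0.0793

-0.0793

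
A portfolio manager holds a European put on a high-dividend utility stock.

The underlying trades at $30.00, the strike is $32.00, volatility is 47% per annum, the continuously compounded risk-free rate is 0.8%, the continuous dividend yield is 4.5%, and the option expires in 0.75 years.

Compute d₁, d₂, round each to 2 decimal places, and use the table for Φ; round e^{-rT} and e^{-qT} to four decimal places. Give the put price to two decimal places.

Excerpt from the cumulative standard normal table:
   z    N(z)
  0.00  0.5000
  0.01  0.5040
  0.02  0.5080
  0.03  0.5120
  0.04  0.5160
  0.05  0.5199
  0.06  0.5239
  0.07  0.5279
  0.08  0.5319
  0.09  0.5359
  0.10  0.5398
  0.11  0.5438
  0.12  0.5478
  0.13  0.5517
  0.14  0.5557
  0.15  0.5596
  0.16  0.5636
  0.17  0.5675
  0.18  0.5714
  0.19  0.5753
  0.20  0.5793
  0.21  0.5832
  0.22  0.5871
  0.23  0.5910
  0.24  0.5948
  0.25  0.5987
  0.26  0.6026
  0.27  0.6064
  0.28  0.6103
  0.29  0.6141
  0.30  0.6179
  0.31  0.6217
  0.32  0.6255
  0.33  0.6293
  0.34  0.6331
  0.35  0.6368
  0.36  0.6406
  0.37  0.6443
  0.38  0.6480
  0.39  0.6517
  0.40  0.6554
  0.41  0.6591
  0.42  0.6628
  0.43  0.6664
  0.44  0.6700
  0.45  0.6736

$6.46

σ√T = 0.47·√0.75 = 0.4070
ln(S/K) + (r − q + σ²/2)T = ln(30/32) + (0.008 − 0.045 + 0.47²/2)·0.75 = -0.0645 + 0.0551 = -0.0095
d₁ = -0.0095 / 0.4070 = -0.0232 which rounds to -0.02
d₂ = d₁ − σ√T = -0.0232 − 0.4070 = -0.4303 which rounds to -0.43
e^(−qT) = e^(−0.045·0.75) = 0.9668;  e^(−rT) = e^(−0.008·0.75) = 0.9940
P = 32·0.9940·N(0.43) − 30·0.9668·N(0.02) = 32·0.9940·0.6664 − 30·0.9668·0.5080 = 21.1969 − 14.7340 = 6.4628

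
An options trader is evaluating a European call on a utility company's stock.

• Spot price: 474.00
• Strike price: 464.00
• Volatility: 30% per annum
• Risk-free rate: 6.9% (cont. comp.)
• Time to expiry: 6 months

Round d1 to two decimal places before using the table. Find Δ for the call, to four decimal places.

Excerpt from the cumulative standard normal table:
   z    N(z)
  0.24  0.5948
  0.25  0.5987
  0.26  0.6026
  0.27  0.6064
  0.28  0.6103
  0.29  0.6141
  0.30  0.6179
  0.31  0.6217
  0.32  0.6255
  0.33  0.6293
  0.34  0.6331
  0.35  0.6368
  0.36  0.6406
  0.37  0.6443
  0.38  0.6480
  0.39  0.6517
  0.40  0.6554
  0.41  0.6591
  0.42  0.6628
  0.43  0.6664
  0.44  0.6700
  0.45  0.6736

0.6443

T = 0.5;  σ√T = 0.2121
d₁ = [ln(474/464) + (0.069 + 0.3²/2)·0.5] / 0.2121 = [0.0213 + 0.0570] / 0.2121 = 0.3692 which rounds to 0.37
N(d₁) = N(0.37) = 0.6443
Δ_call = N(d₁) = 0.6443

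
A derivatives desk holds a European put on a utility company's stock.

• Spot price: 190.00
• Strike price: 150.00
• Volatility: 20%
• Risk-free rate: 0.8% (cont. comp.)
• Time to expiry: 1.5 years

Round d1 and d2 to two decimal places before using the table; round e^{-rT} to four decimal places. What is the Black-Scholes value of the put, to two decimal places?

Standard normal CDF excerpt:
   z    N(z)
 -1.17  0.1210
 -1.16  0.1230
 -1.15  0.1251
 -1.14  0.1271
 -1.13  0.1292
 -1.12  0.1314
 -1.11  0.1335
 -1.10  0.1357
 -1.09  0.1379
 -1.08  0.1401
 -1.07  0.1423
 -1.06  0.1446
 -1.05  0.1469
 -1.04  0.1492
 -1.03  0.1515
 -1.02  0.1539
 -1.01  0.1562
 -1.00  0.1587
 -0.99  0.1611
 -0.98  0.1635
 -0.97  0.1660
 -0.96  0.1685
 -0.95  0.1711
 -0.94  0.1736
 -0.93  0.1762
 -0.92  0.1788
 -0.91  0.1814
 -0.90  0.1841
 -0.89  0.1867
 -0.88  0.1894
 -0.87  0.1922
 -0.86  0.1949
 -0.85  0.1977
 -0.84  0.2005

3.52

σ√T = 0.2 × 1.2247 = 0.2449
d₁ = [ln(190/150) + (0.008 + 0.2²/2)·1.5] / 0.2449 = [0.2364 + 0.0420] / 0.2449 = 1.1365 ≈ 1.14
d₂ = d₁ − σ√T = 1.1365 − 0.2449 = 0.8916 ≈ 0.89
e^(−rT) = e^(−0.008·1.5) = 0.9881
N(−d₂) = N(-0.89) = 0.1867;  N(−d₁) = N(-1.14) = 0.1271
P = 150·0.9881·0.1867 − 190·0.1271 = 27.6717 − 24.1490 = 3.5227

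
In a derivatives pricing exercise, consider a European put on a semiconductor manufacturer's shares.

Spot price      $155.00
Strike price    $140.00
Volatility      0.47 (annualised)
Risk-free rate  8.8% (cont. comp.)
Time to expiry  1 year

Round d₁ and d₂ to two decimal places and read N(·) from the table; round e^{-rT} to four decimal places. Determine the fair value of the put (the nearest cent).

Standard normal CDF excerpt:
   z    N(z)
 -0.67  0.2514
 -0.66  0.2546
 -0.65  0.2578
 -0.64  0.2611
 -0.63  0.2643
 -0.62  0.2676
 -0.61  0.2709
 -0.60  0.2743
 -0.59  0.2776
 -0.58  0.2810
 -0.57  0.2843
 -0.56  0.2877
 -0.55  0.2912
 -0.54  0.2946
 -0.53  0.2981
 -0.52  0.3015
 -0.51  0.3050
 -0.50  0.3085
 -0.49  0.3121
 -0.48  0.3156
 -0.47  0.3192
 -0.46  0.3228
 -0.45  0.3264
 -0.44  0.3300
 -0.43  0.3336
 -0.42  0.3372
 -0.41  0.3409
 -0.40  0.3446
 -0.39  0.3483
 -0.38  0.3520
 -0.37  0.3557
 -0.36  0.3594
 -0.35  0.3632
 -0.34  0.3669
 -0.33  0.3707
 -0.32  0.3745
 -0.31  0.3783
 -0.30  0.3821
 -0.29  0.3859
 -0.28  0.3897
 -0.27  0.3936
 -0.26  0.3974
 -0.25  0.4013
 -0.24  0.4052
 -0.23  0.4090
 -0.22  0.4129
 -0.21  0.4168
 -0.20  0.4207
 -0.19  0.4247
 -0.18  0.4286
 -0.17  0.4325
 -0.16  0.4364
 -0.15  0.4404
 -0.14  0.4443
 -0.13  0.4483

σ√T = 0.47 × 1.0000 = 0.4700
d₁ = [ln(155/140) + (0.088 + 0.47²/2)·1] / 0.4700 = [0.1018 + 0.1984] / 0.4700 = 0.6388 → 0.64
d₂ = d₁ − σ√T = 0.6388 − 0.4700 = 0.1688 → 0.17
exp(−rT) = exp(−0.088·1) = 0.9158
N(−d₂) = N(-0.17) = 0.4325;  N(−d₁) = N(-0.64) = 0.2611
P = 140·0.9158·0.4325 − 155·0.2611 = 55.4517 − 40.4705 = 14.9812

$14.98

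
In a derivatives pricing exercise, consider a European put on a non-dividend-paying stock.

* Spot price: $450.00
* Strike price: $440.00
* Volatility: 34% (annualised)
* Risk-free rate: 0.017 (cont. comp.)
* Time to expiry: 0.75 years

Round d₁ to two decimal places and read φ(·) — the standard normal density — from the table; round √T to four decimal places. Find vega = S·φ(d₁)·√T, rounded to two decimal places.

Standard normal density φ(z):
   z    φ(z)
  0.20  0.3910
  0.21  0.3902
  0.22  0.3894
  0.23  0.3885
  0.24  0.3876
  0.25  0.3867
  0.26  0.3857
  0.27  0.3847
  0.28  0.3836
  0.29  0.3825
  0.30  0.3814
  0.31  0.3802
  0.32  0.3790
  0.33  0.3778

149.92

T = 0.75;  σ√T = 0.2944
d₁ = [ln(450/440) + (0.017 + ½·0.34²)·0.75] / (σ√T) = (0.0225 + 0.0561) / 0.2944 = 0.2668 ⇒ 0.27
√T = √0.75 = 0.8660
φ(d₁) = φ(0.27) = 0.3847
vega = S·φ(d₁)·√T = 450·0.3847·0.8660 = 149.9176
(Vega is the same for a European call and put with the same parameters.)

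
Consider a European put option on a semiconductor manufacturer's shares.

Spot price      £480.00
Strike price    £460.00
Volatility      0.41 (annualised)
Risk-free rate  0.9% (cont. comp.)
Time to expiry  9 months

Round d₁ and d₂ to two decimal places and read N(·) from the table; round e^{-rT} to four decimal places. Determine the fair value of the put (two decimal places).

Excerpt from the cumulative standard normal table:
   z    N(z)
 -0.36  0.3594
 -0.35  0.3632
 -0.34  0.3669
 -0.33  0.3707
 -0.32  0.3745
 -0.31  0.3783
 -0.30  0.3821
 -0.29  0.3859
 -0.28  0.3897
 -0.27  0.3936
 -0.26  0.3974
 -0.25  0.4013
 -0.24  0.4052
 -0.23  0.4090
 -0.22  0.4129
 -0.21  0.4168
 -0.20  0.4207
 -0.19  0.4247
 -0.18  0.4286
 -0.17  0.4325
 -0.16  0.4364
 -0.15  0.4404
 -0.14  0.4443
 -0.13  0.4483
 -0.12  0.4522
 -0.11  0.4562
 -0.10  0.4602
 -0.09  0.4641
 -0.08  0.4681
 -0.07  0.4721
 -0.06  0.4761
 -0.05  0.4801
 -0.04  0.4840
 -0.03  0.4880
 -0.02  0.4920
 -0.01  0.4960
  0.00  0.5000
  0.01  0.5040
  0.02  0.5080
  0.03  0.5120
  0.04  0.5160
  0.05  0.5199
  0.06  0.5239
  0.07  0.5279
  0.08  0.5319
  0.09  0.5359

σ√T = 0.41·√0.75 = 0.3551
d₁ = [ln(480/460) + (0.009 + ½·0.41²)·0.75] / (σ√T) = (0.0426 + 0.0698) / 0.3551 = 0.3164 which rounds to 0.32
d₂ = 0.3164 − 0.3551 = -0.0387 which rounds to -0.04
e^(−rT) = e^(−0.009·0.75) = 0.9933
N(−d₂) = N(0.04) = 0.5160;  N(−d₁) = N(-0.32) = 0.3745
P = 460·0.9933·0.5160 − 480·0.3745 = 235.7697 − 179.7600 = 56.0097

£56.01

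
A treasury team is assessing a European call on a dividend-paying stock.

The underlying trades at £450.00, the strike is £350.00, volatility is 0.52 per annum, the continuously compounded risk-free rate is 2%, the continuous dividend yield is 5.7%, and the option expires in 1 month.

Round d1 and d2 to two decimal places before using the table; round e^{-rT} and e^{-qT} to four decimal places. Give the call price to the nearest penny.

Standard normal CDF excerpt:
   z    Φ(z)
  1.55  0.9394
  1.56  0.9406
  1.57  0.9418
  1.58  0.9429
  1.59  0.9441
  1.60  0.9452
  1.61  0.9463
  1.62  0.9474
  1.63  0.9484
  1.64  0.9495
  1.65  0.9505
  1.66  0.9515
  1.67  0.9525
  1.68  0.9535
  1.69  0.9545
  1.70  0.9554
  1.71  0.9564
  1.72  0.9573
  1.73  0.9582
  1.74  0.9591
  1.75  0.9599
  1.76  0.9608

£99.71

σ√T = 0.52 × 0.2887 = 0.1501
d₁ = [ln(450/350) + (0.02 − 0.057 + 0.52²/2)·0.08333] / 0.1501 = [0.2513 + 0.0082] / 0.1501 = 1.7287 → 1.73
d₂ = d₁ − σ√T = 1.7287 − 0.1501 = 1.5786 → 1.58
e^(−qT) = e^(−0.057·0.08333) = 0.9953;  e^(−rT) = e^(−0.02·0.08333) = 0.9983
N(d₁) = N(1.73) = 0.9582;  N(d₂) = N(1.58) = 0.9429
C = 450·0.9953·0.9582 − 350·0.9983·0.9429 = 429.1634 − 329.4540 = 99.7094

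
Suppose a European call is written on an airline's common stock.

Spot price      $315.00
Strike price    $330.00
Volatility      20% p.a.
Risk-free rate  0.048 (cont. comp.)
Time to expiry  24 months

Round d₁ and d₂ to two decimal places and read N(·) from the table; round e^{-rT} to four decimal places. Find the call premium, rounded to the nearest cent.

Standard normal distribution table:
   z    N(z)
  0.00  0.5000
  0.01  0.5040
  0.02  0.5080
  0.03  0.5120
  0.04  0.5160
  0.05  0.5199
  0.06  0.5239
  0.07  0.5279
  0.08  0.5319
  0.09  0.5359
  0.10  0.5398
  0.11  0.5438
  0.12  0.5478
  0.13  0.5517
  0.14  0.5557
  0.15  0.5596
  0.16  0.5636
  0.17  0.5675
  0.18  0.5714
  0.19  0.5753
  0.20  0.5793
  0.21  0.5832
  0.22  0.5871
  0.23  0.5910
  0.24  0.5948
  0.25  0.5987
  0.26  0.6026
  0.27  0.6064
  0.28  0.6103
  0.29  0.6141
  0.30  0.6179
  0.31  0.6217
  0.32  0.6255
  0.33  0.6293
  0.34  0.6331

T = 2;  σ√T = 0.2828
ln(S/K) + (r + σ²/2)T = ln(315/330) + (0.048 + 0.2²/2)·2 = -0.0465 + 0.1360 = 0.0895
d₁ = 0.0895 / 0.2828 = 0.3164 which rounds to 0.32
d₂ = d₁ − σ√T = 0.3164 − 0.2828 = 0.0335 which rounds to 0.03
e^(−rT) = e^(−0.048·2) = 0.9085
C = 315·N(0.32) − 330·0.9085·N(0.03) = 315·0.6255 − 330·0.9085·0.5120 = 197.0325 − 153.5002 = 43.5323

$43.53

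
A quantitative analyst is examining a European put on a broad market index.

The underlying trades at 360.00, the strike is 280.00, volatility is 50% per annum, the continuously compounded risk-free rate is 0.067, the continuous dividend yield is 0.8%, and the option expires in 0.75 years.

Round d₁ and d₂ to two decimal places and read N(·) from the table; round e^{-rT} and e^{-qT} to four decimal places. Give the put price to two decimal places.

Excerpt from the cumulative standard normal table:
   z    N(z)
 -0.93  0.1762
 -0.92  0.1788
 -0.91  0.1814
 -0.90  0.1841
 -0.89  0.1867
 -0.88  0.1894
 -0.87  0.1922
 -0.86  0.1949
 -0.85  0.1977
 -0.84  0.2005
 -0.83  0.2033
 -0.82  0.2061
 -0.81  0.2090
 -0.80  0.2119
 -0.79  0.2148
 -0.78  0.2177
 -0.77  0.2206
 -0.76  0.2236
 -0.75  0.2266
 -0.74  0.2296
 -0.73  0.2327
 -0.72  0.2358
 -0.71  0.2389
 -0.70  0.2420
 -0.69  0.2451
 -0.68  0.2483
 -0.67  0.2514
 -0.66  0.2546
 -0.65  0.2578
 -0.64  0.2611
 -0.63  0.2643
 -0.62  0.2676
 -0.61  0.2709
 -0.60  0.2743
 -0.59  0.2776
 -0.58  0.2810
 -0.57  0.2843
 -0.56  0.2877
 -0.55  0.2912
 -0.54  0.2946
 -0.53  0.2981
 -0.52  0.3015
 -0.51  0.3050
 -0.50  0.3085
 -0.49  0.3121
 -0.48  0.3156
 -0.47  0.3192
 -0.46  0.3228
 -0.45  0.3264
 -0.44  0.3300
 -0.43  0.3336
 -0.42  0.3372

19.12

T = 0.75;  σ√T = 0.4330
ln(S/K) + (r − q + σ²/2)T = ln(360/280) + (0.067 − 0.008 + 0.5²/2)·0.75 = 0.2513 + 0.1380 = 0.3893
d₁ = 0.3893 / 0.4330 = 0.8991 ≈ 0.90
d₂ = d₁ − σ√T = 0.8991 − 0.4330 = 0.4661 ≈ 0.47
e^(−qT) = e^(−0.008·0.75) = 0.9940;  e^(−rT) = e^(−0.067·0.75) = 0.9510
P = 280·0.9510·N(-0.47) − 360·0.9940·N(-0.90) = 280·0.9510·0.3192 − 360·0.9940·0.1841 = 84.9966 − 65.8783 = 19.1182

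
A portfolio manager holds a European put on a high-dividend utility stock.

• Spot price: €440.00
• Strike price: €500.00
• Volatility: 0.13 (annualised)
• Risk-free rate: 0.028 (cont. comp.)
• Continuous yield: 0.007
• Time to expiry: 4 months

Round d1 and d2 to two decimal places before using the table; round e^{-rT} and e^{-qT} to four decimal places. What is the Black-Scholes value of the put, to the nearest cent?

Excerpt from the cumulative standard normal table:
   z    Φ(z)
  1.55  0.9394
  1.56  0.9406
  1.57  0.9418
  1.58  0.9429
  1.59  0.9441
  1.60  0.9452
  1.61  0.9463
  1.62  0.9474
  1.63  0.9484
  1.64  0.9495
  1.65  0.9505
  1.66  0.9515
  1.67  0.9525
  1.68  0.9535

€57.39

T = 0.3333;  σ√T = 0.0751
d₁ = [ln(440/500) + (0.028 − 0.007 + 0.13²/2)·0.3333] / 0.0751 = [-0.1278 + 0.0098] / 0.0751 = -1.5724 ≈ -1.57
d₂ = d₁ − σ√T = -1.5724 − 0.0751 = -1.6474 ≈ -1.65
e^(−qT) = e^(−0.007·0.3333) = 0.9977;  e^(−rT) = e^(−0.028·0.3333) = 0.9907
N(−d₂) = N(1.65) = 0.9505;  N(−d₁) = N(1.57) = 0.9418
P = 500·0.9907·0.9505 − 440·0.9977·0.9418 = 470.8302 − 413.4389 = 57.3913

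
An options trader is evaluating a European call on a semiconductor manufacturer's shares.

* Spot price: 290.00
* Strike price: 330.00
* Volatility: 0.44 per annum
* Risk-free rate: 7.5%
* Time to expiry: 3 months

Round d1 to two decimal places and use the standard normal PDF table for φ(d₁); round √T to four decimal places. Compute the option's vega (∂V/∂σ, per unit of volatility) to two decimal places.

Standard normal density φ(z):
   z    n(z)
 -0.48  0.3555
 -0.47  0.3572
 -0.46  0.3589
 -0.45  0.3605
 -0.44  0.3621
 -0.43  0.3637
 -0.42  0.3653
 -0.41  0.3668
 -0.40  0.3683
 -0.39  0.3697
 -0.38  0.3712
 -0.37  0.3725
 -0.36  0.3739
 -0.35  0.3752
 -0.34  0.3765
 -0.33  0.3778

σ√T = 0.44 × 0.5000 = 0.2200
ln(S/K) + (r + σ²/2)T = ln(290/330) + (0.075 + 0.44²/2)·0.25 = -0.1292 + 0.0430 = -0.0863
d₁ = -0.0863 / 0.2200 = -0.3921 which rounds to -0.39
√T = √0.25 = 0.5000
φ(d₁) = φ(-0.39) = 0.3697
vega = S·φ(d₁)·√T = 290·0.3697·0.5000 = 53.6065

53.61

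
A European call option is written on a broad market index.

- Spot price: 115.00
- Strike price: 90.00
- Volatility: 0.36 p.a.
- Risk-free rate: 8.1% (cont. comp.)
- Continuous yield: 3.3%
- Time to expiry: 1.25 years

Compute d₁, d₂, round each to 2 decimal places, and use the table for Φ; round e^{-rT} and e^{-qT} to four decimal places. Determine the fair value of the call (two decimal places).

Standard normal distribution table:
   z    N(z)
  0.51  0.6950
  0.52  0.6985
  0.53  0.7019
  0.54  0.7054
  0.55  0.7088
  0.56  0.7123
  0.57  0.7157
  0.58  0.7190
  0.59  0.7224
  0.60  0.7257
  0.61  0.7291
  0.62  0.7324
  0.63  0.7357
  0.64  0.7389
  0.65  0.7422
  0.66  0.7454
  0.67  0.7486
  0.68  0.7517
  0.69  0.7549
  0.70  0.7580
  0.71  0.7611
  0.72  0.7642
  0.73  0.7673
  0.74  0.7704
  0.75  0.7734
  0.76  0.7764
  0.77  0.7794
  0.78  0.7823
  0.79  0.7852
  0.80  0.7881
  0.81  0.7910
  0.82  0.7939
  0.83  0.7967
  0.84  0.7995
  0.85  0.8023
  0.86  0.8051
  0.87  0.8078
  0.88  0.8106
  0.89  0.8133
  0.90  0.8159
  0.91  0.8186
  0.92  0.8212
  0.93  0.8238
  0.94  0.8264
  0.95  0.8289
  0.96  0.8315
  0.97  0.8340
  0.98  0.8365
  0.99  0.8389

σ√T = 0.36 × 1.1180 = 0.4025
ln(S/K) + (r − q + σ²/2)T = ln(115/90) + (0.081 − 0.033 + 0.36²/2)·1.25 = 0.2451 + 0.1410 = 0.3861
d₁ = 0.3861 / 0.4025 = 0.9593 → 0.96
d₂ = d₁ − σ√T = 0.9593 − 0.4025 = 0.5568 → 0.56
exp(−qT) = exp(−0.033·1.25) = 0.9596;  exp(−rT) = exp(−0.081·1.25) = 0.9037
N(d₁) = N(0.96) = 0.8315;  N(d₂) = N(0.56) = 0.7123
C = 115·0.9596·0.8315 − 90·0.9037·0.7123 = 91.7594 − 57.9335 = 33.8259

33.83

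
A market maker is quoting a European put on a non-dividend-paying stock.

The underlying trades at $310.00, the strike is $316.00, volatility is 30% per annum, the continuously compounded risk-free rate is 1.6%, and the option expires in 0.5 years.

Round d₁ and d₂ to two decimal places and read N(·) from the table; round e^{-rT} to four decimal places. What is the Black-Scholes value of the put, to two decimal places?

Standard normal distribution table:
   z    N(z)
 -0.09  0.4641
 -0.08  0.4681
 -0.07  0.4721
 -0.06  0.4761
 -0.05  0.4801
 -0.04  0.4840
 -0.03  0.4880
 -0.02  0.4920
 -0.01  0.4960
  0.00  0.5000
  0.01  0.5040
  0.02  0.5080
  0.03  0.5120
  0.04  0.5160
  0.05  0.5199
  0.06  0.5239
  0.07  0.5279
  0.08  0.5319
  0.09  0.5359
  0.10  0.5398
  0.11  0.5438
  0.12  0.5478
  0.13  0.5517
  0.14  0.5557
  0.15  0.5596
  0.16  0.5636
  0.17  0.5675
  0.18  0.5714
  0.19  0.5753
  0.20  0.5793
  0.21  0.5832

$27.84

σ√T = 0.3 × 0.7071 = 0.2121
ln(S/K) + (r + σ²/2)T = ln(310/316) + (0.016 + 0.3²/2)·0.5 = -0.0192 + 0.0305 = 0.0113
d₁ = 0.0113 / 0.2121 = 0.0534 ⇒ 0.05
d₂ = d₁ − σ√T = 0.0534 − 0.2121 = -0.1587 ⇒ -0.16
e^(−rT) = e^(−0.016·0.5) = 0.9920
N(−d₂) = N(0.16) = 0.5636;  N(−d₁) = N(-0.05) = 0.4801
P = 316·0.9920·0.5636 − 310·0.4801 = 176.6728 − 148.8310 = 27.8418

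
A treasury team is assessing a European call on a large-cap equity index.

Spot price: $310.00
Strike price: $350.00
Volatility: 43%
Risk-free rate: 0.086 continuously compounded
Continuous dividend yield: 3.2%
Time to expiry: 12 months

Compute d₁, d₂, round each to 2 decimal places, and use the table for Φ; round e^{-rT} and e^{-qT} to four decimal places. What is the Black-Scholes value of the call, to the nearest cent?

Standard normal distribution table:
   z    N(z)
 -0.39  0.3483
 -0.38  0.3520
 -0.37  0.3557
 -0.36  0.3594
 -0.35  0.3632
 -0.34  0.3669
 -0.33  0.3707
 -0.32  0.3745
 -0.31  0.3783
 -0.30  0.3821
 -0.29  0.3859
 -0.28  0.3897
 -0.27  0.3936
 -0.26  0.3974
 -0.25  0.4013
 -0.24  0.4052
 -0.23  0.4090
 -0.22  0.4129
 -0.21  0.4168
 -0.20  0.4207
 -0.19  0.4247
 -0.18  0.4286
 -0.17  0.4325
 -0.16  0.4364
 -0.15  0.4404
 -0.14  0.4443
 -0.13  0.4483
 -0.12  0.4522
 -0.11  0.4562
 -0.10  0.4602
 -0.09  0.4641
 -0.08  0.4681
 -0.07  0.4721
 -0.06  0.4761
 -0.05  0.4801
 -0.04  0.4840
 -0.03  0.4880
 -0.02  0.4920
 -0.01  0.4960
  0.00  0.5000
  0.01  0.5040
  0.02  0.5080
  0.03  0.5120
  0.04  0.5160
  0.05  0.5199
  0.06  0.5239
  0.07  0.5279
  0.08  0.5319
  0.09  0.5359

σ√T = 0.43 × 1.0000 = 0.4300
ln(S/K) + (r − q + σ²/2)T = ln(310/350) + (0.086 − 0.032 + 0.43²/2)·1 = -0.1214 + 0.1464 = 0.0251
d₁ = 0.0251 / 0.4300 = 0.0583 → 0.06
d₂ = d₁ − σ√T = 0.0583 − 0.4300 = -0.3717 → -0.37
exp(−qT) = exp(−0.032·1) = 0.9685;  exp(−rT) = exp(−0.086·1) = 0.9176
N(d₁) = N(0.06) = 0.5239;  N(d₂) = N(-0.37) = 0.3557
C = 310·0.9685·0.5239 − 350·0.9176·0.3557 = 157.2931 − 114.2366 = 43.0565

$43.06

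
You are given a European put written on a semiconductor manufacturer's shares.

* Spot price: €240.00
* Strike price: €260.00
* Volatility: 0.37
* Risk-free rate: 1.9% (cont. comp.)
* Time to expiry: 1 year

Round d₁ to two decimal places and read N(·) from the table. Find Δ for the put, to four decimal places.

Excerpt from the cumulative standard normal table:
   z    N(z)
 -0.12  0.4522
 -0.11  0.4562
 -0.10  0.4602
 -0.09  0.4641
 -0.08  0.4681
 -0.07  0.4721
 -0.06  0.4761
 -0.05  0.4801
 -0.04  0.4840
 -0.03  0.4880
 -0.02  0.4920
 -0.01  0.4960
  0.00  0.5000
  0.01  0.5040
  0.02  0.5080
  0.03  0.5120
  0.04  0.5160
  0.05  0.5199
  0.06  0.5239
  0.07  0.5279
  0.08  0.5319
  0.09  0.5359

σ√T = 0.37 × 1.0000 = 0.3700
d₁ = [ln(240/260) + (0.019 + ½·0.37²)·1] / (σ√T) = (-0.0800 + 0.0874) / 0.3700 = 0.0200 → 0.02
N(d₁) = N(0.02) = 0.5080
Δ_put = N(d₁) − 1 = 0.5080 − 1 = -0.4920

-0.4920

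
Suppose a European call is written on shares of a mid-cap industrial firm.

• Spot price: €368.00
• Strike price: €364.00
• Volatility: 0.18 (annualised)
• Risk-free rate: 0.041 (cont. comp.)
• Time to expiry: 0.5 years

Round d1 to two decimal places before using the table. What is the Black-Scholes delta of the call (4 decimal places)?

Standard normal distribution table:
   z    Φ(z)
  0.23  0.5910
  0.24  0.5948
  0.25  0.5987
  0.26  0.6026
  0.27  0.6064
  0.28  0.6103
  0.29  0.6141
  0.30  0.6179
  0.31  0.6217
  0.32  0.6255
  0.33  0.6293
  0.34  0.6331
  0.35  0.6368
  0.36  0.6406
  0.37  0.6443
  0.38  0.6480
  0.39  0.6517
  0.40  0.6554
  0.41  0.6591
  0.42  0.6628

0.6217

T = 0.5;  σ√T = 0.1273
ln(S/K) + (r + σ²/2)T = ln(368/364) + (0.041 + 0.18²/2)·0.5 = 0.0109 + 0.0286 = 0.0395
d₁ = 0.0395 / 0.1273 = 0.3106 ≈ 0.31
N(d₁) = N(0.31) = 0.6217
Δ_call = N(d₁) = 0.6217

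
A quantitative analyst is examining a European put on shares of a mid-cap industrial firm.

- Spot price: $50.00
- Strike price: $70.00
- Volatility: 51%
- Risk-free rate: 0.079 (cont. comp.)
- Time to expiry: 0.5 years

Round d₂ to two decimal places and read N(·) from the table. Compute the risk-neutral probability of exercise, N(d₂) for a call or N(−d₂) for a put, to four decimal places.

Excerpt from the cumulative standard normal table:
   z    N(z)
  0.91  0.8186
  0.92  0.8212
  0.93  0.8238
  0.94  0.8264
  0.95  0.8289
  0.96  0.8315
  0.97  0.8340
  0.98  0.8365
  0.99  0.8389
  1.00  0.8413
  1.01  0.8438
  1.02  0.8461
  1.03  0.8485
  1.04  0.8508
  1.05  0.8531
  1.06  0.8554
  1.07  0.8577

0.8413

T = 0.5;  σ√T = 0.3606
d₁ = [ln(50/70) + (0.079 + ½·0.51²)·0.5] / (σ√T) = (-0.3365 + 0.1045) / 0.3606 = -0.6432 ⇒ -0.64
d₂ = -0.6432 − 0.3606 = -1.0038 ⇒ -1.00
Pr(exercise) under Q = N(−d₂) = N(1.00) = 0.8413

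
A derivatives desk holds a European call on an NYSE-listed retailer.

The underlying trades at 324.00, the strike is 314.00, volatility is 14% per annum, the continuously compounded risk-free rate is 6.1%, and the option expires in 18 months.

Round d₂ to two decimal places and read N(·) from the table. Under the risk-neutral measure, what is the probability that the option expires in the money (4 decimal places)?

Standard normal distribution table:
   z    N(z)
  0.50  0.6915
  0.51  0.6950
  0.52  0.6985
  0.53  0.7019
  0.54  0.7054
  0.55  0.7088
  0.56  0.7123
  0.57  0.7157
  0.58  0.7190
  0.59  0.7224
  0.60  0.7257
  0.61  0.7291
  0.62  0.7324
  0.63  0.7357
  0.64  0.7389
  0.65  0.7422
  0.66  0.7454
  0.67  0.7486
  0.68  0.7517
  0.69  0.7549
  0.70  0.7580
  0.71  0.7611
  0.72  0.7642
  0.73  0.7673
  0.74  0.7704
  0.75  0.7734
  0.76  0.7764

0.7357

σ√T = 0.14 × 1.2247 = 0.1715
d₁ = [ln(324/314) + (0.061 + ½·0.14²)·1.5] / (σ√T) = (0.0314 + 0.1062) / 0.1715 = 0.8022 which rounds to 0.80
d₂ = 0.8022 − 0.1715 = 0.6307 which rounds to 0.63
Pr(exercise) under Q = N(d₂) = 0.7357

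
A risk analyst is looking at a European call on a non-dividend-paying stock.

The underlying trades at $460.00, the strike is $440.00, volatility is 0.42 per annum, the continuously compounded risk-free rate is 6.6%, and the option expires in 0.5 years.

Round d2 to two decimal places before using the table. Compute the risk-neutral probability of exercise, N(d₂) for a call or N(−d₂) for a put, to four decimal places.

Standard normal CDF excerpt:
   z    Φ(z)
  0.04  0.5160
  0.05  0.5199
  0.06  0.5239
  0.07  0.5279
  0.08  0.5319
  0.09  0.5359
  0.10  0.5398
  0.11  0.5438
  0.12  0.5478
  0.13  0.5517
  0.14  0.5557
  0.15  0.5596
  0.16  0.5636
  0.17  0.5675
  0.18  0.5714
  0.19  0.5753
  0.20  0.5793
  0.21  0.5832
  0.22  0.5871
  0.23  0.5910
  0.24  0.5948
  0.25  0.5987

0.5438

T = 0.5;  σ√T = 0.2970
ln(S/K) + (r + σ²/2)T = ln(460/440) + (0.066 + 0.42²/2)·0.5 = 0.0445 + 0.0771 = 0.1216
d₁ = 0.1216 / 0.2970 = 0.4093 which rounds to 0.41
d₂ = d₁ − σ√T = 0.4093 − 0.2970 = 0.1123 which rounds to 0.11
Pr(exercise) under Q = N(d₂) = 0.5438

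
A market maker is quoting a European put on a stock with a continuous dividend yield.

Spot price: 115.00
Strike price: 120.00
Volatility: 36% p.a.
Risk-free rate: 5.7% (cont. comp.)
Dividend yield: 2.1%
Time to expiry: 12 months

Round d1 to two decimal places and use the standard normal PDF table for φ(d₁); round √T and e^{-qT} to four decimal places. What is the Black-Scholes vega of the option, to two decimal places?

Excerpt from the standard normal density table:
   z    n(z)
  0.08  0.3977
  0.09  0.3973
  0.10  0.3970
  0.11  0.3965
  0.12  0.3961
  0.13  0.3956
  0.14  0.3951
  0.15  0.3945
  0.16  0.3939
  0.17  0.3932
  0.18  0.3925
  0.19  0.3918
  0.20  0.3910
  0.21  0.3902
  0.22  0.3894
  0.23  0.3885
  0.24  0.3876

σ√T = 0.36 × 1.0000 = 0.3600
d₁ = [ln(115/120) + (0.057 − 0.021 + 0.36²/2)·1] / 0.3600 = [-0.0426 + 0.1008] / 0.3600 = 0.1618 → 0.16
√T = √1 = 1.0000
φ(d₁) = φ(0.16) = 0.3939
e^(−qT) = e^(−0.021·1) = 0.9792
vega = S·e^(−qT)·φ(d₁)·√T = 115·0.9792·0.3939·1.0000 = 44.3563

44.36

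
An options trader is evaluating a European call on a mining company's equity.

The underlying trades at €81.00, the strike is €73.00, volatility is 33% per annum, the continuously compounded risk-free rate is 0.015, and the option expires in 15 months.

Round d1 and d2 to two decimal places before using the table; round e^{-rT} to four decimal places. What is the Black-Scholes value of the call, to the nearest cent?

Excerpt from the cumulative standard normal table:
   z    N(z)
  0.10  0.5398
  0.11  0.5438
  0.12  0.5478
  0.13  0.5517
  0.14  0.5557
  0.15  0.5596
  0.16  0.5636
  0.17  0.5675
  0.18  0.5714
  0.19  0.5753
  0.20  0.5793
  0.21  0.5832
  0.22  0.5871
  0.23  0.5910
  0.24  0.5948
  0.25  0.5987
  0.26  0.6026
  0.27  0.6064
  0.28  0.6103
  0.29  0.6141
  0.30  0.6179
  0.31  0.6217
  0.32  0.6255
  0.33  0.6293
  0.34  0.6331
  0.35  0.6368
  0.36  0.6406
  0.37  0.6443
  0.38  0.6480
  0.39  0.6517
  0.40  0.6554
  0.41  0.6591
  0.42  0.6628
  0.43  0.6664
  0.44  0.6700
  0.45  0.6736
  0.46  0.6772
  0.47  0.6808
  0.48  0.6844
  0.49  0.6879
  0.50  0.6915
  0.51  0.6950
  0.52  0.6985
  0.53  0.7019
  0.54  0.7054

€16.49

σ√T = 0.33 × 1.1180 = 0.3690
d₁ = [ln(81/73) + (0.015 + ½·0.33²)·1.25] / (σ√T) = (0.1040 + 0.0868) / 0.3690 = 0.5171 → 0.52
d₂ = 0.5171 − 0.3690 = 0.1482 → 0.15
e^(−rT) = e^(−0.015·1.25) = 0.9814
N(d₁) = N(0.52) = 0.6985;  N(d₂) = N(0.15) = 0.5596
C = 81·0.6985 − 73·0.9814·0.5596 = 56.5785 − 40.0910 = 16.4875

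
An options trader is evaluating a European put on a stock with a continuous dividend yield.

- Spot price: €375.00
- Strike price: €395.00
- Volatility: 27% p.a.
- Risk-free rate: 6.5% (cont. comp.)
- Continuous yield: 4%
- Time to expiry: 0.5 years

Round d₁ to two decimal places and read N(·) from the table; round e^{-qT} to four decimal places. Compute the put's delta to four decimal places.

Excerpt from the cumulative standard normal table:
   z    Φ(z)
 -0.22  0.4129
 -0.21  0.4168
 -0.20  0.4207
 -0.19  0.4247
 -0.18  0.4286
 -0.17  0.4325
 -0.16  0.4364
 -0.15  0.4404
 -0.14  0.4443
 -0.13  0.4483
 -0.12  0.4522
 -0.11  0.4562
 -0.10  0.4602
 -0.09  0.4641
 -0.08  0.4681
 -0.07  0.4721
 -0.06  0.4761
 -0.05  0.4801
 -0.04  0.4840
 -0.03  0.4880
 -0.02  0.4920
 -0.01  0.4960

-0.5330

T = 0.5;  σ√T = 0.1909
ln(S/K) + (r − q + σ²/2)T = ln(375/395) + (0.065 − 0.04 + 0.27²/2)·0.5 = -0.0520 + 0.0307 = -0.0212
d₁ = -0.0212 / 0.1909 = -0.1112 which rounds to -0.11
N(d₁) = N(-0.11) = 0.4562
Δ_put = e^(−qT)·(N(d₁) − 1) = 0.9802·(0.4562 − 1) = -0.5330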